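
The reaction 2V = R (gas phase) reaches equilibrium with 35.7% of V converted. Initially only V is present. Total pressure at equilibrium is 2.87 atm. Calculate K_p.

Take 1 mol V as basis and let X be its fractional conversion, so ξ = 0.5X.
Mole table: n_V = 1 − X; n_R = 0.5X.
n_T = Σnᵢ = 1 − 0.5X.
At X = 0.357: n_V = 0.643, n_R = 0.178, n_T = 0.822.
p_i = (n_i/n_T)·P. K_p = p_R / (p_V^2) = 0.124 atm^-1.

K_p = 0.124 atm^-1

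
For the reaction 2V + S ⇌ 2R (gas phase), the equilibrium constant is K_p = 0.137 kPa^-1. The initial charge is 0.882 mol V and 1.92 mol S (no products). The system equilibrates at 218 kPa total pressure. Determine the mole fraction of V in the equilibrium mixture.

y_V = 0.067

Let X = conversion of V (basis 0.882 mol V); extent of reaction ξ = 0.441X.
Species balance: n_V = 0.882 − 0.882X; n_S = 1.92 − 0.441X; n_R = 0.882X.
Total moles n_T = 2.8 − 0.441X.
y_i = n_i/n_T, p_i = y_i·P. K_p = p_R^2 / (p_V^2 p_S).
Equating to 0.137 kPa^-1 and solving on 0 < X < 1: X = 0.814.
Then n_V = 0.164, n_T = 2.44, so y_V = 0.067.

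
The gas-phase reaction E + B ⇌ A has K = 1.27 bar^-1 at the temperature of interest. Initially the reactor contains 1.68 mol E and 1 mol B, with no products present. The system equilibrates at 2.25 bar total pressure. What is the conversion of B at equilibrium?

X = 0.598

Basis: 1 mol B initially; let X = conversion of B. Extent ξ = X.
Moles: n_E = 1.68 − X; n_B = 1 − X; n_A = X.
n_T = Σnᵢ = 2.68 − X.
y_i = n_i/n_T, p_i = y_i·P. K = p_A / (p_E p_B).
Setting this equal to 1.27 bar^-1 and taking the physical root (0 < X < 1) gives X = 0.598.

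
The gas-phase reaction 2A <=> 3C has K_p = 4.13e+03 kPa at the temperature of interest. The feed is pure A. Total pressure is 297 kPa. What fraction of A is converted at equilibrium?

X = 0.735

Let X = conversion of A (basis 1 mol A); extent of reaction ξ = 0.5X.
Moles: n_A = 1 − X; n_C = 1.5X.
n_T = Σnᵢ = 1 + 0.5X.
Mole fractions y_i = n_i/n_T; K_p = p_C^3 / (p_A^2) with p_i = y_i·P.
Substituting and setting equal to 4.13e+03 kPa gives a polynomial in X; the root in (0,1) is X = 0.735.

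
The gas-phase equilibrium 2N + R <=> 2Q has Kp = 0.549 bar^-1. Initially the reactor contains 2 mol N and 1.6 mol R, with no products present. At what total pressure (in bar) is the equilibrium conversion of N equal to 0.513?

P = 5.74 bar

Take 2 mol N as basis and let X be its fractional conversion, so ξ = X.
At extent ξ: n_N = 2 − 2X; n_R = 1.6 − X; n_Q = 2X.
Total moles n_T = 3.6 − X.
Kp = p_Q^2 / (p_N^2 p_R) with p_i = (n_i/n_T)·P.
At X = 0.513: the mole-fraction product g(X) = Π y_i^ν_i = 3.151. Since Kp = g(X)·P^{-1}, P = (g/Kp)^(1/1) = (3.151/0.549)^(1/1) = 5.74 bar.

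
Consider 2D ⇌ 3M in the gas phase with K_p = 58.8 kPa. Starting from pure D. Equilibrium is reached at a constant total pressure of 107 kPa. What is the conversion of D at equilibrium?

Take 1 mol D as basis and let X be its fractional conversion, so ξ = 0.5X.
Mole table: n_D = 1 − X; n_M = 1.5X.
Total moles n_T = 1 + 0.5X.
y_i = n_i/n_T, p_i = y_i·P. K_p = p_M^3 / (p_D^2).
This yields a degree-3 equation in X; solving on (0,1), X = 0.409.

X = 0.409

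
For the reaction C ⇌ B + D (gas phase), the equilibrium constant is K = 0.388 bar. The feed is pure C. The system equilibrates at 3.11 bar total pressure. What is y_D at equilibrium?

y_D = 0.250

Let X = conversion of C (basis 1 mol C); extent of reaction ξ = X.
Mole table: n_C = 1 − X; n_B = X; n_D = X.
Total moles n_T = 1 + X.
Mole fractions y_i = n_i/n_T; K = p_B p_D / (p_C) with p_i = y_i·P.
This yields a degree-2 equation in X; solving on (0,1), X = 0.333.
Then n_D = 0.333, n_T = 1.33, so y_D = 0.250.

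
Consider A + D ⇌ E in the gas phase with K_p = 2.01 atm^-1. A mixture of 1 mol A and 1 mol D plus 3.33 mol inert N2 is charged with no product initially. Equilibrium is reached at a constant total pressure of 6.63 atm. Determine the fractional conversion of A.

Let X = conversion of A (basis 1 mol A); extent of reaction ξ = X.
At extent ξ: n_A = 1 − X; n_D = 1 − X; n_E = X; n_I = 3.33 (inert).
n_T = Σnᵢ = 5.33 − X.
Mole fractions y_i = n_i/n_T; K_p = p_E / (p_A p_D) with p_i = y_i·P.
Substituting and setting equal to 2.01 atm^-1 gives a polynomial in X; the root in (0,1) is X = 0.554.

X = 0.554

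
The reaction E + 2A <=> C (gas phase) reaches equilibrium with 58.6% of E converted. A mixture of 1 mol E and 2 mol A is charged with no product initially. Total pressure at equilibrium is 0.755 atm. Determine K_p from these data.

Basis: 1 mol E initially; let X = conversion of E. Extent ξ = X.
Mole table: n_E = 1 − X; n_A = 2 − 2X; n_C = X.
n_T = Σnᵢ = 3 − 2X.
At X = 0.586: n_E = 0.414, n_A = 0.828, n_C = 0.586, n_T = 1.83.
p_i = (n_i/n_T)·P. K_p = p_C / (p_E p_A^2) = 12.1 atm^-2.

K_p = 12.1 atm^-2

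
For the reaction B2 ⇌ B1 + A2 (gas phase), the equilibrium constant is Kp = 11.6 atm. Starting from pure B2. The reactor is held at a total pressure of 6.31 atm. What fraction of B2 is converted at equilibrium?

X = 0.805

Take 1 mol B2 as basis and let X be its fractional conversion, so ξ = X.
Species balance: n_B2 = 1 − X; n_B1 = X; n_A2 = X.
Total moles n_T = 1 + X.
Mole fractions y_i = n_i/n_T; Kp = p_B1 p_A2 / (p_B2) with p_i = y_i·P.
Setting this equal to 11.6 atm and taking the physical root (0 < X < 1) gives X = 0.805.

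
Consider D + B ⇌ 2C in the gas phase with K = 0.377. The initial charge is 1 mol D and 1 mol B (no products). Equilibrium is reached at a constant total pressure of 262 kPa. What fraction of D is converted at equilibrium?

Take 1 mol D as basis and let X be its fractional conversion, so ξ = X.
Mole table: n_D = 1 − X; n_B = 1 − X; n_C = 2X.
Total moles n_T = 2 (Δν = 0, constant).
y_i = n_i/n_T, p_i = y_i·P. K = p_C^2 / (p_D p_B).
Substituting and setting equal to 0.377 gives a polynomial in X; the root in (0,1) is X = 0.235.

X = 0.235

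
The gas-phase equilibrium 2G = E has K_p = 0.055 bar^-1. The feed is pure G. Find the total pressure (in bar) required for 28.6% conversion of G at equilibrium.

P = 4.37 bar

Let X = conversion of G (basis 1 mol G); extent of reaction ξ = 0.5X.
Mole table: n_G = 1 − X; n_E = 0.5X.
n_T = Σnᵢ = 1 − 0.5X.
K_p = p_E / (p_G^2) with p_i = (n_i/n_T)·P.
At X = 0.286: the mole-fraction product g(X) = Π y_i^ν_i = 0.2404. Since K_p = g(X)·P^{-1}, P = (g/K_p)^(1/1) = (0.2404/0.055)^(1/1) = 4.37 bar.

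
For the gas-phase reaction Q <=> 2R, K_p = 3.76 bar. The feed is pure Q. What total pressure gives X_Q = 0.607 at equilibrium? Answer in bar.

Let X = conversion of Q (basis 1 mol Q); extent of reaction ξ = X.
At extent ξ: n_Q = 1 − X; n_R = 2X.
Summing: n_T = 1 + X.
K_p = p_R^2 / (p_Q) with p_i = (n_i/n_T)·P.
At X = 0.607: the mole-fraction product g(X) = Π y_i^ν_i = 2.334. Since K_p = g(X)·P^{1}, P = (K_p/g)^(1/1) = (3.76/2.334)^(1/1) = 1.61 bar.

P = 1.61 bar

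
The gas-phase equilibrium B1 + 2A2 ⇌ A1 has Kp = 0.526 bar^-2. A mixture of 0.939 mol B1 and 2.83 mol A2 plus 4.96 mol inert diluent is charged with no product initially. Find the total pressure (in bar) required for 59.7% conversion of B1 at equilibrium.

P = 7.47 bar

Let X = conversion of B1 (basis 0.939 mol B1); extent of reaction ξ = 0.939X.
Moles: n_B1 = 0.939 − 0.939X; n_A2 = 2.83 − 1.88X; n_A1 = 0.939X; n_I = 4.96 (inert).
Summing: n_T = 8.73 − 1.88X.
Kp = p_A1 / (p_B1 p_A2^2) with p_i = (n_i/n_T)·P.
At X = 0.597: the mole-fraction product g(X) = Π y_i^ν_i = 29.36. Since Kp = g(X)·P^{-2}, P = (g/Kp)^(1/2) = (29.36/0.526)^(1/2) = 7.47 bar.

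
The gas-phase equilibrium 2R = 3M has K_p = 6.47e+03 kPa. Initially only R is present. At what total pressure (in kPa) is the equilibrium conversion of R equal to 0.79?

Let X = conversion of R (basis 1 mol R); extent of reaction ξ = 0.5X.
At extent ξ: n_R = 1 − X; n_M = 1.5X.
Total moles n_T = 1 + 0.5X.
K_p = p_M^3 / (p_R^2) with p_i = (n_i/n_T)·P.
At X = 0.79: the mole-fraction product g(X) = Π y_i^ν_i = 27.05. Since K_p = g(X)·P^{1}, P = (K_p/g)^(1/1) = (6.47e+03/27.05)^(1/1) = 239 kPa.

P = 239 kPa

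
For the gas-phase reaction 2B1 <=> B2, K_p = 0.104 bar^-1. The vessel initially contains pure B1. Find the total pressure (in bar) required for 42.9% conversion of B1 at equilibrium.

Take 1 mol B1 as basis and let X be its fractional conversion, so ξ = 0.5X.
Species balance: n_B1 = 1 − X; n_B2 = 0.5X.
Total moles n_T = 1 − 0.5X.
K_p = p_B2 / (p_B1^2) with p_i = (n_i/n_T)·P.
At X = 0.429: the mole-fraction product g(X) = Π y_i^ν_i = 0.5168. Since K_p = g(X)·P^{-1}, P = (g/K_p)^(1/1) = (0.5168/0.104)^(1/1) = 4.97 bar.

P = 4.97 bar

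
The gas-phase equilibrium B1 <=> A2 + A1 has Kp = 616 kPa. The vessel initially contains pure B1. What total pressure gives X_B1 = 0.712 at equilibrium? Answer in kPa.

P = 599 kPa

Let X = conversion of B1 (basis 1 mol B1); extent of reaction ξ = X.
Moles: n_B1 = 1 − X; n_A2 = X; n_A1 = X.
Total moles n_T = 1 + X.
Kp = p_A2 p_A1 / (p_B1) with p_i = (n_i/n_T)·P.
At X = 0.712: the mole-fraction product g(X) = Π y_i^ν_i = 1.028. Since Kp = g(X)·P^{1}, P = (Kp/g)^(1/1) = (616/1.028)^(1/1) = 599 kPa.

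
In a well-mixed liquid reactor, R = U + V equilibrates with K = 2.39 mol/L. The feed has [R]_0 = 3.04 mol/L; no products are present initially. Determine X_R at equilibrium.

Let X = conversion of R; extent ξ = 3.04·X mol/L.
Concentrations: [R] = 3.04 − 3.04X; [U] = 3.04X; [V] = 3.04X.
K = [U] [V] / ([R]).
Equating to 2.39 mol/L: the physical root is X = 0.577.

X = 0.577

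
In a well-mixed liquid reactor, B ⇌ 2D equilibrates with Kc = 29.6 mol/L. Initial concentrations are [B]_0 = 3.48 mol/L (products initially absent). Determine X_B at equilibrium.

Let X = conversion of B; extent ξ = 3.48·X mol/L.
Concentrations: [B] = 3.48 − 3.48X; [D] = 6.96X.
Kc = [D]^2 / ([B]).
This equals 29.6 at X = 0.741 (the root in 0 < X < 1).

X = 0.741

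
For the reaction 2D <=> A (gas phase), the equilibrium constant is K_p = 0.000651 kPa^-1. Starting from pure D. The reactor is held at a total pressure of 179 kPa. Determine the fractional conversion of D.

X = 0.174

Let X = conversion of D (basis 1 mol D); extent of reaction ξ = 0.5X.
Moles: n_D = 1 − X; n_A = 0.5X.
n_T = Σnᵢ = 1 − 0.5X.
y_i = n_i/n_T, p_i = y_i·P. K_p = p_A / (p_D^2).
Substituting and setting equal to 0.000651 kPa^-1 gives a polynomial in X; the root in (0,1) is X = 0.174.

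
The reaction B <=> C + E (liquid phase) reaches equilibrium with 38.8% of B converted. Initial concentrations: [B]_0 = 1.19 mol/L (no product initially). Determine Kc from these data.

Kc = 0.293 mol/L

Let X = conversion of B.
Concentrations: [B] = 1.19 − 1.19X; [C] = 1.19X; [E] = 1.19X.
At X = 0.388: [B] = 0.728, [C] = 0.462, [E] = 0.462.
Kc = [C] [E] / ([B]) = 0.293 mol/L.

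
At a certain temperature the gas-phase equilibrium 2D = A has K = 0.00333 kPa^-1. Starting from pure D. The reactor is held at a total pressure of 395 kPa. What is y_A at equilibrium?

y_A = 0.429

Take 1 mol D as basis and let X be its fractional conversion, so ξ = 0.5X.
Species balance: n_D = 1 − X; n_A = 0.5X.
n_T = Σnᵢ = 1 − 0.5X.
y_i = n_i/n_T, p_i = y_i·P. K = p_A / (p_D^2).
Setting this equal to 0.00333 kPa^-1 and taking the physical root (0 < X < 1) gives X = 0.600.
Then n_A = 0.3, n_T = 0.7, so y_A = 0.429.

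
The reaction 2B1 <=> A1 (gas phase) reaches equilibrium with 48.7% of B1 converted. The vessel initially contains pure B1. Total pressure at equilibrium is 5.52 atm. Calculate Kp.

Kp = 0.127 atm^-1

Take 1 mol B1 as basis and let X be its fractional conversion, so ξ = 0.5X.
Species balance: n_B1 = 1 − X; n_A1 = 0.5X.
n_T = Σnᵢ = 1 − 0.5X.
At X = 0.487: n_B1 = 0.513, n_A1 = 0.243, n_T = 0.756.
p_i = (n_i/n_T)·P. Kp = p_A1 / (p_B1^2) = 0.127 atm^-1.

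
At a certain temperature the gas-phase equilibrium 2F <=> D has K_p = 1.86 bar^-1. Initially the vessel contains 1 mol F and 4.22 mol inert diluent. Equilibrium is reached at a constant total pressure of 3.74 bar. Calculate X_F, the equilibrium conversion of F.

Take 1 mol F as basis and let X be its fractional conversion, so ξ = 0.5X.
Moles: n_F = 1 − X; n_D = 0.5X; n_I = 4.22 (inert).
n_T = Σnᵢ = 5.22 − 0.5X.
Mole fractions y_i = n_i/n_T; K_p = p_D / (p_F^2) with p_i = y_i·P.
Substituting and setting equal to 1.86 bar^-1 gives a polynomial in X; the root in (0,1) is X = 0.556.

X = 0.556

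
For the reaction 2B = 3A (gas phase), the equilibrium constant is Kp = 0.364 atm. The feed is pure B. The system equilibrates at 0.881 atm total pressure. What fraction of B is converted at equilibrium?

X = 0.382

Take 1 mol B as basis and let X be its fractional conversion, so ξ = 0.5X.
Mole table: n_B = 1 − X; n_A = 1.5X.
Total moles n_T = 1 + 0.5X.
With p_i = (n_i/n_T)P, Kp = p_A^3 / (p_B^2).
Equating to 0.364 atm and solving on 0 < X < 1: X = 0.382.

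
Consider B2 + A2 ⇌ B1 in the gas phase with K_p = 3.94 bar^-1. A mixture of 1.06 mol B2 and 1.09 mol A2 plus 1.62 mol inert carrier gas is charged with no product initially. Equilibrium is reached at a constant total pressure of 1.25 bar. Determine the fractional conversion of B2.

Basis: 1.06 mol B2 initially; let X = conversion of B2. Extent ξ = 1.06X.
Species balance: n_B2 = 1.06 − 1.06X; n_A2 = 1.09 − 1.06X; n_B1 = 1.06X; n_I = 1.62 (inert).
n_T = Σnᵢ = 3.77 − 1.06X.
y_i = n_i/n_T, p_i = y_i·P. K_p = p_B1 / (p_B2 p_A2).
Equating to 3.94 bar^-1 and solving on 0 < X < 1: X = 0.471.

X = 0.471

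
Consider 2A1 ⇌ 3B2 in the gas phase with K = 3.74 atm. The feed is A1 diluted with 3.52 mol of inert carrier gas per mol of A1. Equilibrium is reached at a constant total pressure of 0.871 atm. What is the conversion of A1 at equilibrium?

Take 1 mol A1 as basis and let X be its fractional conversion, so ξ = 0.5X.
Species balance: n_A1 = 1 − X; n_B2 = 1.5X; n_I = 3.52 (inert).
n_T = Σnᵢ = 4.52 + 0.5X.
y_i = n_i/n_T, p_i = y_i·P. K = p_B2^3 / (p_A1^2).
Setting this equal to 3.74 atm and taking the physical root (0 < X < 1) gives X = 0.743.

X = 0.743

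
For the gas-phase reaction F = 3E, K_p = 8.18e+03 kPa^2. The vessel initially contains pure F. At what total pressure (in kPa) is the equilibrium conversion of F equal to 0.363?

P = 110 kPa

Take 1 mol F as basis and let X be its fractional conversion, so ξ = X.
At extent ξ: n_F = 1 − X; n_E = 3X.
n_T = Σnᵢ = 1 + 2X.
K_p = p_E^3 / (p_F) with p_i = (n_i/n_T)·P.
At X = 0.363: the mole-fraction product g(X) = Π y_i^ν_i = 0.6806. Since K_p = g(X)·P^{2}, P = (K_p/g)^(1/2) = (8.18e+03/0.6806)^(1/2) = 110 kPa.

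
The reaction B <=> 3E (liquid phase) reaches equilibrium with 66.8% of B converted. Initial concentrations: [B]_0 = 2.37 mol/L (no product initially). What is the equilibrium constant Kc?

Kc = 136 (mol/L)^2

Let X = conversion of B.
Concentrations: [B] = 2.37 − 2.37X; [E] = 7.11X.
At X = 0.668: [B] = 0.787, [E] = 4.75.
Kc = [E]^3 / ([B]) = 136 (mol/L)^2.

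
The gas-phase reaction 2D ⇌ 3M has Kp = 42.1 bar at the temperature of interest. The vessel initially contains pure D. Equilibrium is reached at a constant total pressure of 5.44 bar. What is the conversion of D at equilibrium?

Basis: 1 mol D initially; let X = conversion of D. Extent ξ = 0.5X.
Mole table: n_D = 1 − X; n_M = 1.5X.
Summing: n_T = 1 + 0.5X.
Mole fractions y_i = n_i/n_T; Kp = p_M^3 / (p_D^2) with p_i = y_i·P.
Setting this equal to 42.1 bar and taking the physical root (0 < X < 1) gives X = 0.680.

X = 0.680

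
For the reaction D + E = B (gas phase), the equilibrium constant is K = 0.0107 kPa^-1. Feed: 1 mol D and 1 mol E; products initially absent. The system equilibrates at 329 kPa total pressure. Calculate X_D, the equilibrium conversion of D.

Let X = conversion of D (basis 1 mol D); extent of reaction ξ = X.
Mole table: n_D = 1 − X; n_E = 1 − X; n_B = X.
n_T = Σnᵢ = 2 − X.
y_i = n_i/n_T, p_i = y_i·P. K = p_B / (p_D p_E).
Equating to 0.0107 kPa^-1 and solving on 0 < X < 1: X = 0.530.

X = 0.530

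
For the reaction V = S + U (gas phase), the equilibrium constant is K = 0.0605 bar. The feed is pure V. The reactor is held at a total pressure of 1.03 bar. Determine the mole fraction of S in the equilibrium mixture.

y_S = 0.191

Take 1 mol V as basis and let X be its fractional conversion, so ξ = X.
Moles: n_V = 1 − X; n_S = X; n_U = X.
Total moles n_T = 1 + X.
With p_i = (n_i/n_T)P, K = p_S p_U / (p_V).
Equating to 0.0605 bar and solving on 0 < X < 1: X = 0.236.
Then n_S = 0.236, n_T = 1.24, so y_S = 0.191.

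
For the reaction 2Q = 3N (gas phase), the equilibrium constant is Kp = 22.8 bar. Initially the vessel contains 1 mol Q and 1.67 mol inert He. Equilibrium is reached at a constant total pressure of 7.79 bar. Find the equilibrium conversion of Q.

X = 0.664

Let X = conversion of Q (basis 1 mol Q); extent of reaction ξ = 0.5X.
Mole table: n_Q = 1 − X; n_N = 1.5X; n_I = 1.67 (inert).
Summing: n_T = 2.67 + 0.5X.
y_i = n_i/n_T, p_i = y_i·P. Kp = p_N^3 / (p_Q^2).
Equating to 22.8 bar and solving on 0 < X < 1: X = 0.664.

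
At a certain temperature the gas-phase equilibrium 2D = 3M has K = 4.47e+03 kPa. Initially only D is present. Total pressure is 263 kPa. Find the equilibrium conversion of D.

X = 0.752

Basis: 1 mol D initially; let X = conversion of D. Extent ξ = 0.5X.
Moles: n_D = 1 − X; n_M = 1.5X.
Summing: n_T = 1 + 0.5X.
With p_i = (n_i/n_T)P, K = p_M^3 / (p_D^2).
Equating to 4.47e+03 kPa and solving on 0 < X < 1: X = 0.752.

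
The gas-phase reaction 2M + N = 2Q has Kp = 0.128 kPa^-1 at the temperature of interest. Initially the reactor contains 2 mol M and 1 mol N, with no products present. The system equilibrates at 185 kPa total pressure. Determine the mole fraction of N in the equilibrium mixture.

y_N = 0.148

Take 2 mol M as basis and let X be its fractional conversion, so ξ = X.
Species balance: n_M = 2 − 2X; n_N = 1 − X; n_Q = 2X.
Summing: n_T = 3 − X.
y_i = n_i/n_T, p_i = y_i·P. Kp = p_Q^2 / (p_M^2 p_N).
This yields a degree-3 equation in X; solving on (0,1), X = 0.652.
Then n_N = 0.348, n_T = 2.35, so y_N = 0.148.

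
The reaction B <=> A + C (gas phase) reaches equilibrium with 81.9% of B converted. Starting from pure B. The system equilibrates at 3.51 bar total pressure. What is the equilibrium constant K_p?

K_p = 7.15 bar

Basis: 1 mol B initially; let X = conversion of B. Extent ξ = X.
Moles: n_B = 1 − X; n_A = X; n_C = X.
Summing: n_T = 1 + X.
At X = 0.819: n_B = 0.181, n_A = 0.819, n_C = 0.819, n_T = 1.82.
p_i = (n_i/n_T)·P. K_p = p_A p_C / (p_B) = 7.15 bar.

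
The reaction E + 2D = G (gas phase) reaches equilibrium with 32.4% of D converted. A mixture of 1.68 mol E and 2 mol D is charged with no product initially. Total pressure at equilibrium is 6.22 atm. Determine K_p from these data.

Take 2 mol D as basis and let X be its fractional conversion, so ξ = X.
At extent ξ: n_E = 1.68 − X; n_D = 2 − 2X; n_G = X.
Summing: n_T = 3.68 − 2X.
At X = 0.324: n_E = 1.36, n_D = 1.35, n_G = 0.324, n_T = 3.03.
p_i = (n_i/n_T)·P. K_p = p_G / (p_E p_D^2) = 0.0311 atm^-2.

K_p = 0.0311 atm^-2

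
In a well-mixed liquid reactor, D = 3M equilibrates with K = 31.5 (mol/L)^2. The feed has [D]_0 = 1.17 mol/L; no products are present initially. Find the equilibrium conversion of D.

X = 0.661

Let X = conversion of D; extent ξ = 1.17·X mol/L.
Concentrations: [D] = 1.17 − 1.17X; [M] = 3.51X.
K = [M]^3 / ([D]).
Solving K = 31.5 for X ∈ (0,1): X = 0.661.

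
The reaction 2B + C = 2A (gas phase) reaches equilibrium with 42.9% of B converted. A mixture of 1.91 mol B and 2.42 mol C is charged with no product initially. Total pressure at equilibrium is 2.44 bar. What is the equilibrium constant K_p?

Take 1.91 mol B as basis and let X be its fractional conversion, so ξ = 0.955X.
At extent ξ: n_B = 1.91 − 1.91X; n_C = 2.42 − 0.955X; n_A = 1.91X.
Total moles n_T = 4.33 − 0.955X.
At X = 0.429: n_B = 1.09, n_C = 2.01, n_A = 0.819, n_T = 3.92.
p_i = (n_i/n_T)·P. K_p = p_A^2 / (p_B^2 p_C) = 0.451 bar^-1.

K_p = 0.451 bar^-1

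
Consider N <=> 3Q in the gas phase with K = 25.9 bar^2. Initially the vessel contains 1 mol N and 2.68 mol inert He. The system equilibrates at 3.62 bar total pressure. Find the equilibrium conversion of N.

X = 0.771

Basis: 1 mol N initially; let X = conversion of N. Extent ξ = X.
Moles: n_N = 1 − X; n_Q = 3X; n_I = 2.68 (inert).
Total moles n_T = 3.68 + 2X.
Mole fractions y_i = n_i/n_T; K = p_Q^3 / (p_N) with p_i = y_i·P.
This yields a degree-3 equation in X; solving on (0,1), X = 0.771.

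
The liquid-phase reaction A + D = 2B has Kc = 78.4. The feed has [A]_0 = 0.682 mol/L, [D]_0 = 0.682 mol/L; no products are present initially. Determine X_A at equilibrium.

X = 0.816

Let X = conversion of A; extent ξ = 0.682·X mol/L.
Concentrations: [A] = 0.682 − 0.682X; [D] = 0.682 − 0.682X; [B] = 1.36X.
Kc = [B]^2 / ([A] [D]).
Equating to 78.4: the physical root is X = 0.816.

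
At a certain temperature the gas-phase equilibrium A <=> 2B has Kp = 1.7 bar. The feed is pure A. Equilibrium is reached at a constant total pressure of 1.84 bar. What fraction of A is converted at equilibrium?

Take 1 mol A as basis and let X be its fractional conversion, so ξ = X.
Species balance: n_A = 1 − X; n_B = 2X.
n_T = Σnᵢ = 1 + X.
Mole fractions y_i = n_i/n_T; Kp = p_B^2 / (p_A) with p_i = y_i·P.
Setting this equal to 1.7 bar and taking the physical root (0 < X < 1) gives X = 0.433.

X = 0.433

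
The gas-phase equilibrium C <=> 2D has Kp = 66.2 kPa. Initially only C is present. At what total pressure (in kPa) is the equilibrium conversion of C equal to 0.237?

P = 278 kPa

Let X = conversion of C (basis 1 mol C); extent of reaction ξ = X.
At extent ξ: n_C = 1 − X; n_D = 2X.
n_T = Σnᵢ = 1 + X.
Kp = p_D^2 / (p_C) with p_i = (n_i/n_T)·P.
At X = 0.237: the mole-fraction product g(X) = Π y_i^ν_i = 0.238. Since Kp = g(X)·P^{1}, P = (Kp/g)^(1/1) = (66.2/0.238)^(1/1) = 278 kPa.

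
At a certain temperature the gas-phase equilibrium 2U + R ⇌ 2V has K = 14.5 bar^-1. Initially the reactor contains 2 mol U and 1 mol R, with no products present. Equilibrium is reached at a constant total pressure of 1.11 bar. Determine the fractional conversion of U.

X = 0.617

Take 2 mol U as basis and let X be its fractional conversion, so ξ = X.
Moles: n_U = 2 − 2X; n_R = 1 − X; n_V = 2X.
Total moles n_T = 3 − X.
With p_i = (n_i/n_T)P, K = p_V^2 / (p_U^2 p_R).
Setting this equal to 14.5 bar^-1 and taking the physical root (0 < X < 1) gives X = 0.617.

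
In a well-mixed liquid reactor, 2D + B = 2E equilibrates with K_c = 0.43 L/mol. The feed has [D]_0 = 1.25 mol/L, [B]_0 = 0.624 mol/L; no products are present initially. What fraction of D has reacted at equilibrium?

X = 0.302

Let X = conversion of D; extent ξ = 1.25X/2 mol/L.
Concentrations: [D] = 1.25 − 1.25X; [B] = 0.624 − 0.625X; [E] = 1.25X.
K_c = [E]^2 / ([D]^2 [B]).
This equals 0.43 at X = 0.302 (the root in 0 < X < 1).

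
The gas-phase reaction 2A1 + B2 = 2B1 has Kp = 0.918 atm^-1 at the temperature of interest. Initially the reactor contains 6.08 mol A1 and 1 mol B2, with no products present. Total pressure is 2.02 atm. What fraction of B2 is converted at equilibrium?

Let X = conversion of B2 (basis 1 mol B2); extent of reaction ξ = X.
Species balance: n_A1 = 6.08 − 2X; n_B2 = 1 − X; n_B1 = 2X.
Total moles n_T = 7.08 − X.
With p_i = (n_i/n_T)P, Kp = p_B1^2 / (p_A1^2 p_B2).
Substituting and setting equal to 0.918 atm^-1 gives a polynomial in X; the root in (0,1) is X = 0.696.

X = 0.696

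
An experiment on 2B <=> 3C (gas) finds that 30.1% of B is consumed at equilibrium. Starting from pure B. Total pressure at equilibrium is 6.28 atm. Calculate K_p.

Basis: 1 mol B initially; let X = conversion of B. Extent ξ = 0.5X.
Moles: n_B = 1 − X; n_C = 1.5X.
Total moles n_T = 1 + 0.5X.
At X = 0.301: n_B = 0.699, n_C = 0.452, n_T = 1.15.
p_i = (n_i/n_T)·P. K_p = p_C^3 / (p_B^2) = 1.03 atm.

K_p = 1.03 atm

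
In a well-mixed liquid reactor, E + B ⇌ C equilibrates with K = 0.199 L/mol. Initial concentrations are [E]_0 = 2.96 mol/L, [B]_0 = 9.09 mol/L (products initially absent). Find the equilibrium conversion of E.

X = 0.593

Let X = conversion of E; extent ξ = 2.96·X mol/L.
Concentrations: [E] = 2.96 − 2.96X; [B] = 9.09 − 2.96X; [C] = 2.96X.
K = [C] / ([E] [B]).
Equating to 0.199 L/mol: the physical root is X = 0.593.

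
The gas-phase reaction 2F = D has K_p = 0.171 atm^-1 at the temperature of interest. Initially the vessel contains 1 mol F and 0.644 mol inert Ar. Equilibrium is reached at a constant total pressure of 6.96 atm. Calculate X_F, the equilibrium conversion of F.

X = 0.472

Basis: 1 mol F initially; let X = conversion of F. Extent ξ = 0.5X.
Species balance: n_F = 1 − X; n_D = 0.5X; n_I = 0.644 (inert).
Total moles n_T = 1.64 − 0.5X.
Mole fractions y_i = n_i/n_T; K_p = p_D / (p_F^2) with p_i = y_i·P.
Equating to 0.171 atm^-1 and solving on 0 < X < 1: X = 0.472.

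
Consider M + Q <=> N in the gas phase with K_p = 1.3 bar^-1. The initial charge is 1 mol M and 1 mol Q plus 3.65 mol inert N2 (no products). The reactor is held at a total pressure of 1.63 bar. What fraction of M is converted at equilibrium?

Take 1 mol M as basis and let X be its fractional conversion, so ξ = X.
At extent ξ: n_M = 1 − X; n_Q = 1 − X; n_N = X; n_I = 3.65 (inert).
Total moles n_T = 5.65 − X.
With p_i = (n_i/n_T)P, K_p = p_N / (p_M p_Q).
Substituting and setting equal to 1.3 bar^-1 gives a polynomial in X; the root in (0,1) is X = 0.231.

X = 0.231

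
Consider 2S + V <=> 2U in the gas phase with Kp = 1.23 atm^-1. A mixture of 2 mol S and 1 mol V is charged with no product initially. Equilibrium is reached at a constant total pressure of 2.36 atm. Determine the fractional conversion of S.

Let X = conversion of S (basis 2 mol S); extent of reaction ξ = X.
At extent ξ: n_S = 2 − 2X; n_V = 1 − X; n_U = 2X.
Summing: n_T = 3 − X.
y_i = n_i/n_T, p_i = y_i·P. Kp = p_U^2 / (p_S^2 p_V).
Substituting and setting equal to 1.23 atm^-1 gives a polynomial in X; the root in (0,1) is X = 0.443.

X = 0.443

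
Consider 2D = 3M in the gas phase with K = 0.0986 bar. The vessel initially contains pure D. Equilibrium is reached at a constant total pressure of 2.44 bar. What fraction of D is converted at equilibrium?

Take 1 mol D as basis and let X be its fractional conversion, so ξ = 0.5X.
Moles: n_D = 1 − X; n_M = 1.5X.
Summing: n_T = 1 + 0.5X.
With p_i = (n_i/n_T)P, K = p_M^3 / (p_D^2).
Setting this equal to 0.0986 bar and taking the physical root (0 < X < 1) gives X = 0.203.

X = 0.203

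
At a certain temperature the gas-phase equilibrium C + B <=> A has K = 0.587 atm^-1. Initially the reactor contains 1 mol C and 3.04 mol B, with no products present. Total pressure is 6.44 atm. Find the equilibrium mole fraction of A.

y_A = 0.219

Take 1 mol C as basis and let X be its fractional conversion, so ξ = X.
Mole table: n_C = 1 − X; n_B = 3.04 − X; n_A = X.
n_T = Σnᵢ = 4.04 − X.
Mole fractions y_i = n_i/n_T; K = p_A / (p_C p_B) with p_i = y_i·P.
Substituting and setting equal to 0.587 atm^-1 gives a polynomial in X; the root in (0,1) is X = 0.725.
Then n_A = 0.725, n_T = 3.31, so y_A = 0.219.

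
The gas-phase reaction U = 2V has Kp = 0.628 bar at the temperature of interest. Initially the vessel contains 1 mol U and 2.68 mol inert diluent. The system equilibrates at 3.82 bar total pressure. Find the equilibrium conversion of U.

Let X = conversion of U (basis 1 mol U); extent of reaction ξ = X.
Mole table: n_U = 1 − X; n_V = 2X; n_I = 2.68 (inert).
Summing: n_T = 3.68 + X.
Mole fractions y_i = n_i/n_T; Kp = p_V^2 / (p_U) with p_i = y_i·P.
This yields a degree-2 equation in X; solving on (0,1), X = 0.332.

X = 0.332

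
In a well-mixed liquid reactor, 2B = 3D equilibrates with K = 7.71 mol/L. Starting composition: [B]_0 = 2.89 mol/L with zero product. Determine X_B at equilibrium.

Let X = conversion of B; extent ξ = 2.89X/2 mol/L.
Concentrations: [B] = 2.89 − 2.89X; [D] = 4.33X.
K = [D]^3 / ([B]^2).
Solving K = 7.71 for X ∈ (0,1): X = 0.546.

X = 0.546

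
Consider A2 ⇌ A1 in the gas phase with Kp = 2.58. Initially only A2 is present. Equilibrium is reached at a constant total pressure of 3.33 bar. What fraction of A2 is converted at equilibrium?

X = 0.721

Take 1 mol A2 as basis and let X be its fractional conversion, so ξ = X.
Species balance: n_A2 = 1 − X; n_A1 = X.
Since Δν = 0, n_T = 1 throughout.
Mole fractions y_i = n_i/n_T; Kp = p_A1 / (p_A2) with p_i = y_i·P.
This yields a degree-1 equation in X; solving on (0,1), X = 0.721.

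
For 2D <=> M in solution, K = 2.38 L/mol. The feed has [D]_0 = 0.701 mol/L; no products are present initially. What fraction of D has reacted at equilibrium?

Let X = conversion of D; extent ξ = 0.701X/2 mol/L.
Concentrations: [D] = 0.701 − 0.701X; [M] = 0.35X.
K = [M] / ([D]^2).
Setting equal to 2.38 and solving for X on (0,1) gives X = 0.582.

X = 0.582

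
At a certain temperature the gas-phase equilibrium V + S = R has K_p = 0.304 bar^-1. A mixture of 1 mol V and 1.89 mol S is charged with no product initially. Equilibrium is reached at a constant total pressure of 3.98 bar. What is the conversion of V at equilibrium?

X = 0.419

Basis: 1 mol V initially; let X = conversion of V. Extent ξ = X.
Mole table: n_V = 1 − X; n_S = 1.89 − X; n_R = X.
Total moles n_T = 2.89 − X.
Mole fractions y_i = n_i/n_T; K_p = p_R / (p_V p_S) with p_i = y_i·P.
Setting this equal to 0.304 bar^-1 and taking the physical root (0 < X < 1) gives X = 0.419.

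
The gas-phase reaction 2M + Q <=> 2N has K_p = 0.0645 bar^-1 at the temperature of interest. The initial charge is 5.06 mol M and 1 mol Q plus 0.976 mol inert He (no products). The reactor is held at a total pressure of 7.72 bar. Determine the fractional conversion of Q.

Basis: 1 mol Q initially; let X = conversion of Q. Extent ξ = X.
At extent ξ: n_M = 5.06 − 2X; n_Q = 1 − X; n_N = 2X; n_I = 0.976 (inert).
Total moles n_T = 7.04 − X.
With p_i = (n_i/n_T)P, K_p = p_N^2 / (p_M^2 p_Q).
Equating to 0.0645 bar^-1 and solving on 0 < X < 1: X = 0.433.

X = 0.433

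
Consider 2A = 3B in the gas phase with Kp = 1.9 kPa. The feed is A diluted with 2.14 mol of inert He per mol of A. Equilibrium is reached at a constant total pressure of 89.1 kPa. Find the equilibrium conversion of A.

X = 0.230

Let X = conversion of A (basis 1 mol A); extent of reaction ξ = 0.5X.
Moles: n_A = 1 − X; n_B = 1.5X; n_I = 2.14 (inert).
Summing: n_T = 3.14 + 0.5X.
With p_i = (n_i/n_T)P, Kp = p_B^3 / (p_A^2).
Substituting and setting equal to 1.9 kPa gives a polynomial in X; the root in (0,1) is X = 0.230.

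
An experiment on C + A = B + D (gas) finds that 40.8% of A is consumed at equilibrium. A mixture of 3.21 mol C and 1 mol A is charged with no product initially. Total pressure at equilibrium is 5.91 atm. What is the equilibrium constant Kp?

Let X = conversion of A (basis 1 mol A); extent of reaction ξ = X.
Mole table: n_C = 3.21 − X; n_A = 1 − X; n_B = X; n_D = X.
n_T stays at 4.21 (no change in mole number).
At X = 0.408: n_C = 2.8, n_A = 0.592, n_B = 0.408, n_D = 0.408, n_T = 4.21.
p_i = (n_i/n_T)·P. Kp = p_B p_D / (p_C p_A) = 0.1.

Kp = 0.1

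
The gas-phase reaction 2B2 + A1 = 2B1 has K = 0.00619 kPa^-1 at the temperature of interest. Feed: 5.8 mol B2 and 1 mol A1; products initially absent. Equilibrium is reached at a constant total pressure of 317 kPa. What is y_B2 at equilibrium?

y_B2 = 0.723

Take 1 mol A1 as basis and let X be its fractional conversion, so ξ = X.
At extent ξ: n_B2 = 5.8 − 2X; n_A1 = 1 − X; n_B1 = 2X.
n_T = Σnᵢ = 6.8 − X.
With p_i = (n_i/n_T)P, K = p_B1^2 / (p_B2^2 p_A1).
Equating to 0.00619 kPa^-1 and solving on 0 < X < 1: X = 0.693.
Then n_B2 = 4.41, n_T = 6.11, so y_B2 = 0.723.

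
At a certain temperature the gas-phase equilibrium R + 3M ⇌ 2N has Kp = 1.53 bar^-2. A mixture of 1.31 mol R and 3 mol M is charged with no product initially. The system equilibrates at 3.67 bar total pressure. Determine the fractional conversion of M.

Take 3 mol M as basis and let X be its fractional conversion, so ξ = X.
Moles: n_R = 1.31 − X; n_M = 3 − 3X; n_N = 2X.
Summing: n_T = 4.31 − 2X.
y_i = n_i/n_T, p_i = y_i·P. Kp = p_N^2 / (p_R p_M^3).
Substituting and setting equal to 1.53 bar^-2 gives a polynomial in X; the root in (0,1) is X = 0.652.

X = 0.652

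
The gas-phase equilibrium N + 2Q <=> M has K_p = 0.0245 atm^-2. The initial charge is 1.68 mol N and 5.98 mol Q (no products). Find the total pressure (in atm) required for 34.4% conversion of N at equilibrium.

P = 6.24 atm

Take 1.68 mol N as basis and let X be its fractional conversion, so ξ = 1.68X.
At extent ξ: n_N = 1.68 − 1.68X; n_Q = 5.98 − 3.36X; n_M = 1.68X.
Summing: n_T = 7.66 − 3.36X.
K_p = p_M / (p_N p_Q^2) with p_i = (n_i/n_T)·P.
At X = 0.344: the mole-fraction product g(X) = Π y_i^ν_i = 0.9532. Since K_p = g(X)·P^{-2}, P = (g/K_p)^(1/2) = (0.9532/0.0245)^(1/2) = 6.24 atm.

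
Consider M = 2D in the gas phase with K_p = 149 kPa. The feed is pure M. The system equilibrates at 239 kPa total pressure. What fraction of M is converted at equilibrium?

X = 0.367

Basis: 1 mol M initially; let X = conversion of M. Extent ξ = X.
Species balance: n_M = 1 − X; n_D = 2X.
Total moles n_T = 1 + X.
With p_i = (n_i/n_T)P, K_p = p_D^2 / (p_M).
Substituting and setting equal to 149 kPa gives a polynomial in X; the root in (0,1) is X = 0.367.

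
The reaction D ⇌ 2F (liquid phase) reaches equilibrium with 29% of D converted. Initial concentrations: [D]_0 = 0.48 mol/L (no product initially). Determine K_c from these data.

Let X = conversion of D.
Concentrations: [D] = 0.48 − 0.48X; [F] = 0.96X.
At X = 0.29: [D] = 0.341, [F] = 0.278.
K_c = [F]^2 / ([D]) = 0.227 mol/L.

K_c = 0.227 mol/L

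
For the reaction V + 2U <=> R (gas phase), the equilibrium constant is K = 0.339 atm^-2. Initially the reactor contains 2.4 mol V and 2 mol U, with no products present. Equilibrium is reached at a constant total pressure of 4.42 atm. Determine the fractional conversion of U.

Take 2 mol U as basis and let X be its fractional conversion, so ξ = X.
Species balance: n_V = 2.4 − X; n_U = 2 − 2X; n_R = X.
Total moles n_T = 4.4 − 2X.
y_i = n_i/n_T, p_i = y_i·P. K = p_R / (p_V p_U^2).
This yields a degree-3 equation in X; solving on (0,1), X = 0.635.

X = 0.635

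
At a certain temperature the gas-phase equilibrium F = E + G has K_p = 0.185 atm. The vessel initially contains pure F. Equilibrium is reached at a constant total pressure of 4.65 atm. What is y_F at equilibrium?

y_F = 0.673

Basis: 1 mol F initially; let X = conversion of F. Extent ξ = X.
Species balance: n_F = 1 − X; n_E = X; n_G = X.
Total moles n_T = 1 + X.
With p_i = (n_i/n_T)P, K_p = p_E p_G / (p_F).
Substituting and setting equal to 0.185 atm gives a polynomial in X; the root in (0,1) is X = 0.196.
Then n_F = 0.804, n_T = 1.2, so y_F = 0.673.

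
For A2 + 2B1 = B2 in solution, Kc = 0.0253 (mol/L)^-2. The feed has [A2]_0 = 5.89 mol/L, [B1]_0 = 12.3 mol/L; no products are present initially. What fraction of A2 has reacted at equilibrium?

Let X = conversion of A2; extent ξ = 5.89·X mol/L.
Concentrations: [A2] = 5.89 − 5.89X; [B1] = 12.3 − 11.8X; [B2] = 5.89X.
Kc = [B2] / ([A2] [B1]^2).
Setting equal to 0.0253 and solving for X on (0,1) gives X = 0.505.

X = 0.505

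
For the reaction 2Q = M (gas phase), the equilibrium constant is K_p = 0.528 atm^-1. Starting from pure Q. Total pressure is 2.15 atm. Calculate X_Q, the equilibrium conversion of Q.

X = 0.575

Let X = conversion of Q (basis 1 mol Q); extent of reaction ξ = 0.5X.
At extent ξ: n_Q = 1 − X; n_M = 0.5X.
Summing: n_T = 1 − 0.5X.
With p_i = (n_i/n_T)P, K_p = p_M / (p_Q^2).
This yields a degree-2 equation in X; solving on (0,1), X = 0.575.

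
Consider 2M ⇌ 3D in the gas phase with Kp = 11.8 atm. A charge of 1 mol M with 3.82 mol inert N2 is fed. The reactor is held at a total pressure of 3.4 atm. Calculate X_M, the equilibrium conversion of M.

X = 0.730

Take 1 mol M as basis and let X be its fractional conversion, so ξ = 0.5X.
At extent ξ: n_M = 1 − X; n_D = 1.5X; n_I = 3.82 (inert).
n_T = Σnᵢ = 4.82 + 0.5X.
Mole fractions y_i = n_i/n_T; Kp = p_D^3 / (p_M^2) with p_i = y_i·P.
Equating to 11.8 atm and solving on 0 < X < 1: X = 0.730.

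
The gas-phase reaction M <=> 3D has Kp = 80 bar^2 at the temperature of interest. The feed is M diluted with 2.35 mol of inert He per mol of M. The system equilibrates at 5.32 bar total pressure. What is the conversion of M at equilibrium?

X = 0.800

Take 1 mol M as basis and let X be its fractional conversion, so ξ = X.
At extent ξ: n_M = 1 − X; n_D = 3X; n_I = 2.35 (inert).
Total moles n_T = 3.35 + 2X.
y_i = n_i/n_T, p_i = y_i·P. Kp = p_D^3 / (p_M).
Equating to 80 bar^2 and solving on 0 < X < 1: X = 0.800.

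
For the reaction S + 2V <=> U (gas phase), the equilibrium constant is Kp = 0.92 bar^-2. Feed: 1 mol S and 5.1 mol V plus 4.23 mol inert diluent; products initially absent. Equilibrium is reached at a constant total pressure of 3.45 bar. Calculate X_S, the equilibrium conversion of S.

X = 0.659

Let X = conversion of S (basis 1 mol S); extent of reaction ξ = X.
Mole table: n_S = 1 − X; n_V = 5.1 − 2X; n_U = X; n_I = 4.23 (inert).
n_T = Σnᵢ = 10.3 − 2X.
Mole fractions y_i = n_i/n_T; Kp = p_U / (p_S p_V^2) with p_i = y_i·P.
Substituting and setting equal to 0.92 bar^-2 gives a polynomial in X; the root in (0,1) is X = 0.659.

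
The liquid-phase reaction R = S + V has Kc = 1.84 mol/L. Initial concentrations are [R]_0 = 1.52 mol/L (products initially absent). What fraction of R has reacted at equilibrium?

X = 0.650

Let X = conversion of R; extent ξ = 1.52·X mol/L.
Concentrations: [R] = 1.52 − 1.52X; [S] = 1.52X; [V] = 1.52X.
Kc = [S] [V] / ([R]).
Solving Kc = 1.84 for X ∈ (0,1): X = 0.650.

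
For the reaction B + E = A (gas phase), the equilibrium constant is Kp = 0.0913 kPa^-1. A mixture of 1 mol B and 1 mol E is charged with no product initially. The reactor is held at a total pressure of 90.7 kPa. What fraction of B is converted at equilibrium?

X = 0.672

Let X = conversion of B (basis 1 mol B); extent of reaction ξ = X.
Species balance: n_B = 1 − X; n_E = 1 − X; n_A = X.
n_T = Σnᵢ = 2 − X.
y_i = n_i/n_T, p_i = y_i·P. Kp = p_A / (p_B p_E).
Substituting and setting equal to 0.0913 kPa^-1 gives a polynomial in X; the root in (0,1) is X = 0.672.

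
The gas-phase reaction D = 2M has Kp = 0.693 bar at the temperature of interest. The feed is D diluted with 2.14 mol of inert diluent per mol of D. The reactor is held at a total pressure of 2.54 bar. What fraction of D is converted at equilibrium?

Let X = conversion of D (basis 1 mol D); extent of reaction ξ = X.
Moles: n_D = 1 − X; n_M = 2X; n_I = 2.14 (inert).
n_T = Σnᵢ = 3.14 + X.
With p_i = (n_i/n_T)P, Kp = p_M^2 / (p_D).
This yields a degree-2 equation in X; solving on (0,1), X = 0.385.

X = 0.385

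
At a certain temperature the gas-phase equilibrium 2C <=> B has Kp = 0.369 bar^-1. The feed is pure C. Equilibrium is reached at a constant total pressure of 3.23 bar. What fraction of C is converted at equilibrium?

Take 1 mol C as basis and let X be its fractional conversion, so ξ = 0.5X.
At extent ξ: n_C = 1 − X; n_B = 0.5X.
Total moles n_T = 1 − 0.5X.
With p_i = (n_i/n_T)P, Kp = p_B / (p_C^2).
Substituting and setting equal to 0.369 bar^-1 gives a polynomial in X; the root in (0,1) is X = 0.584.

X = 0.584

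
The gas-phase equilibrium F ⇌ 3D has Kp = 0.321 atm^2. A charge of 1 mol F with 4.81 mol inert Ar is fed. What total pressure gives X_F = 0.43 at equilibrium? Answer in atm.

P = 1.95 atm

Basis: 1 mol F initially; let X = conversion of F. Extent ξ = X.
Species balance: n_F = 1 − X; n_D = 3X; n_I = 4.81 (inert).
Total moles n_T = 5.81 + 2X.
Kp = p_D^3 / (p_F) with p_i = (n_i/n_T)·P.
At X = 0.43: the mole-fraction product g(X) = Π y_i^ν_i = 0.08465. Since Kp = g(X)·P^{2}, P = (Kp/g)^(1/2) = (0.321/0.08465)^(1/2) = 1.95 atm.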